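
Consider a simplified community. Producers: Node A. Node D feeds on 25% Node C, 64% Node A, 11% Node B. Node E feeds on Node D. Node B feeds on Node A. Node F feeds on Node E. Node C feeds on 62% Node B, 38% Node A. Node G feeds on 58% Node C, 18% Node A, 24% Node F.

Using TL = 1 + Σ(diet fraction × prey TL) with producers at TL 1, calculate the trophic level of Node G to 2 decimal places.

3.78

Node B: 1 + 1 = 2
Node C: 1 + (0.62×2 + 0.38×1) = 2.62
Node D: 1 + (0.25×2.62 + 0.64×1 + 0.11×2) = 2.515
Node E: 1 + 2.515 = 3.515
Node F: 1 + 3.515 = 4.515
Node G: 1 + (0.58×2.62 + 0.18×1 + 0.24×4.515) = 3.7832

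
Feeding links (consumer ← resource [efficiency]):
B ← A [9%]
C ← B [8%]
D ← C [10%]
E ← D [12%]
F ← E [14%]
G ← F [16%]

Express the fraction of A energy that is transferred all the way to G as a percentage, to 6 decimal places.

Product of link efficiencies: 0.09 × 0.08 × 0.1 × 0.12 × 0.14 × 0.16 = 0.00000193536
As a percentage: 0.00000193536 × 100 = 0.000194%

0.000194%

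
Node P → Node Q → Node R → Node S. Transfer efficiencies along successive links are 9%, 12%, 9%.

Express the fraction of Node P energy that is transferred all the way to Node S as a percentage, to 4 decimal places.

Product of link efficiencies: 0.09 × 0.12 × 0.09 = 0.000972
As a percentage: 0.000972 × 100 = 0.0972%

0.0972%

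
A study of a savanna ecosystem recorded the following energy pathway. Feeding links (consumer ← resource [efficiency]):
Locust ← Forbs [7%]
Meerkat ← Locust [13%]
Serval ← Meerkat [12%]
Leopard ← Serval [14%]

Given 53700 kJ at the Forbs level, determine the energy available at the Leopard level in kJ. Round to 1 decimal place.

Locust: 53700 × 0.07 = 3759 kJ
Meerkat: 3759 × 0.13 = 488.67 kJ
Serval: 488.67 × 0.12 = 58.6404 kJ
Leopard: 58.6404 × 0.14 = 8.209656 kJ

8.2 kJ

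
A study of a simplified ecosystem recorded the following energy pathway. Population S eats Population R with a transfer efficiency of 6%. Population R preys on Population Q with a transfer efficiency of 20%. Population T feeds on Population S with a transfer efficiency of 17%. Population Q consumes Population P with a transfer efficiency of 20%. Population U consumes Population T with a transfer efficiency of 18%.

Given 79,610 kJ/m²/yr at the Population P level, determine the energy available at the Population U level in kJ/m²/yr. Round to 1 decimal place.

5.8 kJ/m²/yr

Population Q: 79610 × 0.2 = 15922 kJ/m²/yr
Population R: 15922 × 0.2 = 3184.4 kJ/m²/yr
Population S: 3184.4 × 0.06 = 191.064 kJ/m²/yr
Population T: 191.064 × 0.17 = 32.48088 kJ/m²/yr
Population U: 32.48088 × 0.18 = 5.8465584 kJ/m²/yr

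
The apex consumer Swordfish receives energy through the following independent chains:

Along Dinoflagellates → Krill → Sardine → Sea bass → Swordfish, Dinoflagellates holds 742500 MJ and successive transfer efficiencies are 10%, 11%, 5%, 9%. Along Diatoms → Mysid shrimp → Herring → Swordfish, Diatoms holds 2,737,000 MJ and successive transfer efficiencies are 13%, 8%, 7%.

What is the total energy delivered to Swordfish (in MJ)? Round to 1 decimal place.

2029.3 MJ

Via Dinoflagellates: 742500 × 0.1 × 0.11 × 0.05 × 0.09 = 36.75375 MJ
Via Diatoms: 2737000 × 0.13 × 0.08 × 0.07 = 1992.536 MJ
Total at Swordfish: 36.75375 + 1992.536 = 2029.28975 MJ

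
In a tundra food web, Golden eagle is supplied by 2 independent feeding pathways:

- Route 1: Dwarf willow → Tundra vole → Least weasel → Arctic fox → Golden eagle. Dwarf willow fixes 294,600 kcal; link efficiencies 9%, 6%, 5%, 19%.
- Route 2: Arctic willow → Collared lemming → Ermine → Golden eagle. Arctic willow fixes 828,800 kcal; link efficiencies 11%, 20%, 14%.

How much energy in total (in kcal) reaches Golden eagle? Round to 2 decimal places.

2567.82 kcal

Route 1: 294600 × 0.09 × 0.06 × 0.05 × 0.19 = 15.11298 kcal
Route 2: 828800 × 0.11 × 0.2 × 0.14 = 2552.704 kcal
Total at Golden eagle: 15.11298 + 2552.704 = 2567.81698 kcal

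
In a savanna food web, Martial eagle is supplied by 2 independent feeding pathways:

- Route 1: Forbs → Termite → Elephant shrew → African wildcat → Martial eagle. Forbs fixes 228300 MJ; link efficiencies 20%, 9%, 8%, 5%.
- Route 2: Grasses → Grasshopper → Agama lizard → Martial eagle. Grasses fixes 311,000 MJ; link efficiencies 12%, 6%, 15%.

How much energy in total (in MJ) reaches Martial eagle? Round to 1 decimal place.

352.3 MJ

Route 1: 228300 × 0.2 × 0.09 × 0.08 × 0.05 = 16.4376 MJ
Route 2: 311000 × 0.12 × 0.06 × 0.15 = 335.88 MJ
Total at Martial eagle: 16.4376 + 335.88 = 352.3176 MJ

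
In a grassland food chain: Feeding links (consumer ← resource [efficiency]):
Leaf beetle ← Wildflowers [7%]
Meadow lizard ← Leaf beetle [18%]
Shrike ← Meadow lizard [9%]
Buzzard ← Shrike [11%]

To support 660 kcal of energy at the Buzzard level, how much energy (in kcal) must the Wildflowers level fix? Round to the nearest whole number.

Cumulative transfer efficiency: 0.07 × 0.18 × 0.09 × 0.11 = 0.00012474
Wildflowers energy = 660 / 0.00012474 = 5291005 kcal

5291005 kcal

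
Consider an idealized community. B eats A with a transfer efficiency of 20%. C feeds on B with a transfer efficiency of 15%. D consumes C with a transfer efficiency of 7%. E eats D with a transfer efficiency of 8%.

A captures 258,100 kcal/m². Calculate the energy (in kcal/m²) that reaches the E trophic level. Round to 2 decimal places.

B: 258100 × 0.2 = 51620 kcal/m²
C: 51620 × 0.15 = 7743 kcal/m²
D: 7743 × 0.07 = 542.01 kcal/m²
E: 542.01 × 0.08 = 43.3608 kcal/m²

43.36 kcal/m²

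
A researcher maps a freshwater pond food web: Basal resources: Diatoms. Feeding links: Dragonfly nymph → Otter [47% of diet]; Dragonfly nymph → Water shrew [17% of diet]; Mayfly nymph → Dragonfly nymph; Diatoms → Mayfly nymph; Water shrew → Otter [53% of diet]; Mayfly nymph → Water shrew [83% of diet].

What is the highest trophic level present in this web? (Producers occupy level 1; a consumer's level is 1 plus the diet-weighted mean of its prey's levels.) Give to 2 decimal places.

Mayfly nymph: 1 + 1 = 2
Dragonfly nymph: 1 + 2 = 3
Water shrew: 1 + (0.83×2 + 0.17×3) = 3.17
Otter: 1 + (0.53×3.17 + 0.47×3) = 4.0901

4.09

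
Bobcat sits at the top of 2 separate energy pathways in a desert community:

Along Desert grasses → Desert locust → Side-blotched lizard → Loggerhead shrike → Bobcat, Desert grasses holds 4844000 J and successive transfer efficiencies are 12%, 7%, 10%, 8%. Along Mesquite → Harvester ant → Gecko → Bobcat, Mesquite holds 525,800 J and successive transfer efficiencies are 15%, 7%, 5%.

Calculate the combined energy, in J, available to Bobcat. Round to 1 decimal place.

Via Desert grasses: 4844000 × 0.12 × 0.07 × 0.1 × 0.08 = 325.5168 J
Via Mesquite: 525800 × 0.15 × 0.07 × 0.05 = 276.045 J
Total at Bobcat: 325.5168 + 276.045 = 601.5618 J

601.6 J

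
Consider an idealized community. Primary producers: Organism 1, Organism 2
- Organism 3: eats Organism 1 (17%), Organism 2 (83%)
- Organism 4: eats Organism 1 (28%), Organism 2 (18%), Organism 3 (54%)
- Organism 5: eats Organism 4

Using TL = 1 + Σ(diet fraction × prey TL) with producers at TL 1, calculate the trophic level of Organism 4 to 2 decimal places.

2.54

Organism 3: 1 + (0.17×1 + 0.83×1) = 2
Organism 4: 1 + (0.28×1 + 0.18×1 + 0.54×2) = 2.54
Organism 5: 1 + 2.54 = 3.54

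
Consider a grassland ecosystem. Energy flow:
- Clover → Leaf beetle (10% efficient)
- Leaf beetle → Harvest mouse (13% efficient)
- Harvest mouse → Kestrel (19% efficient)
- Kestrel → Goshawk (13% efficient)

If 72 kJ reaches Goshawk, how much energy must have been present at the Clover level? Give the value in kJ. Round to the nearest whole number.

Cumulative transfer efficiency: 0.1 × 0.13 × 0.19 × 0.13 = 0.0003211
Clover energy = 72 / 0.0003211 = 224229 kJ

224229 kJ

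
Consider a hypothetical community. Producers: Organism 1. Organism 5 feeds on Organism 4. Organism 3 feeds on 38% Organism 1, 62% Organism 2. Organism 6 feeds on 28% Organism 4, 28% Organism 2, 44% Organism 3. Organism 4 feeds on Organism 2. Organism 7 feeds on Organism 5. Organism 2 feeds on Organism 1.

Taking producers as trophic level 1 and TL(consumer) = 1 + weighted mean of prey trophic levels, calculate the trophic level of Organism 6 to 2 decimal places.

3.55

Organism 2: 1 + 1 = 2
Organism 3: 1 + (0.38×1 + 0.62×2) = 2.62
Organism 4: 1 + 2 = 3
Organism 5: 1 + 3 = 4
Organism 6: 1 + (0.28×3 + 0.28×2 + 0.44×2.62) = 3.5528
Organism 7: 1 + 4 = 5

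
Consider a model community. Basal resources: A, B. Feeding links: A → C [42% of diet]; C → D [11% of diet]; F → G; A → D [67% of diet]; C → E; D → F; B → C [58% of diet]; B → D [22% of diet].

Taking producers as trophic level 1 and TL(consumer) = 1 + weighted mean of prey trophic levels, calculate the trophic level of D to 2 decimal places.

2.11

C: 1 + (0.58×1 + 0.42×1) = 2
D: 1 + (0.11×2 + 0.67×1 + 0.22×1) = 2.11
E: 1 + 2 = 3
F: 1 + 2.11 = 3.11
G: 1 + 3.11 = 4.11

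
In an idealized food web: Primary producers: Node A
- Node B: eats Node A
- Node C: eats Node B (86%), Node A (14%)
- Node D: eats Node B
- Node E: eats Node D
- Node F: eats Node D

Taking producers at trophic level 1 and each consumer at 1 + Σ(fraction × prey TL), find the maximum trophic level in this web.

Node B: 1 + 1 = 2
Node C: 1 + (0.86×2 + 0.14×1) = 2.86
Node D: 1 + 2 = 3
Node E: 1 + 3 = 4
Node F: 1 + 3 = 4

4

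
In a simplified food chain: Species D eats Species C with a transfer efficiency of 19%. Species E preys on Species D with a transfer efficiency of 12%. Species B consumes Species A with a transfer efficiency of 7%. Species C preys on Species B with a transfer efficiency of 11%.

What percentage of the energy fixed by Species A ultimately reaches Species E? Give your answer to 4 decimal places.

0.0176%

Product of link efficiencies: 0.07 × 0.11 × 0.19 × 0.12 = 0.00017556
As a percentage: 0.00017556 × 100 = 0.0176%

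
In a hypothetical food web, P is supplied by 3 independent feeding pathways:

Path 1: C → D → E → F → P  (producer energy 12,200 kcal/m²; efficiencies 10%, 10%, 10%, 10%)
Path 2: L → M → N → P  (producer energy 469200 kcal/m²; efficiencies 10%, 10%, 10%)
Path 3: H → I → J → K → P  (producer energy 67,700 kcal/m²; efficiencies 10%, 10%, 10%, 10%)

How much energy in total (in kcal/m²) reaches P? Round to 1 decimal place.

477.2 kcal/m²

Path 1: 12200 × 0.1 × 0.1 × 0.1 × 0.1 = 1.22 kcal/m²
Path 2: 469200 × 0.1 × 0.1 × 0.1 = 469.2 kcal/m²
Path 3: 67700 × 0.1 × 0.1 × 0.1 × 0.1 = 6.77 kcal/m²
Total at P: 1.22 + 469.2 + 6.77 = 477.19 kcal/m²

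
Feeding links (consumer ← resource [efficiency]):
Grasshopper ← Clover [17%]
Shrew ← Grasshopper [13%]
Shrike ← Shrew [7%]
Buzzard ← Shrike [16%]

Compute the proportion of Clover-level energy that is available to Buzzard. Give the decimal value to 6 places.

0.000248

Product of link efficiencies: 0.17 × 0.13 × 0.07 × 0.16 = 0.00024752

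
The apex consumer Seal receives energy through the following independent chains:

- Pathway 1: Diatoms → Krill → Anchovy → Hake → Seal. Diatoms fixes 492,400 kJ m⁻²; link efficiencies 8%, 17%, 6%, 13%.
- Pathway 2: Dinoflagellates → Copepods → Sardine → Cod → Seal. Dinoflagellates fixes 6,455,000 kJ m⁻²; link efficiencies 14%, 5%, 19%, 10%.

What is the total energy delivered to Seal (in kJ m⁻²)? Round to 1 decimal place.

Pathway 1: 492400 × 0.08 × 0.17 × 0.06 × 0.13 = 52.233792 kJ m⁻²
Pathway 2: 6455000 × 0.14 × 0.05 × 0.19 × 0.1 = 858.515 kJ m⁻²
Total at Seal: 52.233792 + 858.515 = 910.748792 kJ m⁻²

910.7 kJ m⁻²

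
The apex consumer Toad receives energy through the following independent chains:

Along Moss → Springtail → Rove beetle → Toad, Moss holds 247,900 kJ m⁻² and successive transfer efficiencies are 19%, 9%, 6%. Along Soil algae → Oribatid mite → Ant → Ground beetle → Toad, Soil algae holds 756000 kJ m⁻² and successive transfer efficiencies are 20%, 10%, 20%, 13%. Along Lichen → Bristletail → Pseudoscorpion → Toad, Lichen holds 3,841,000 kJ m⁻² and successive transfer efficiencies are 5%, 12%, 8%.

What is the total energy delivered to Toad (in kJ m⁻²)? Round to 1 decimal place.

Via Moss: 247900 × 0.19 × 0.09 × 0.06 = 254.3454 kJ m⁻²
Via Soil algae: 756000 × 0.2 × 0.1 × 0.2 × 0.13 = 393.12 kJ m⁻²
Via Lichen: 3841000 × 0.05 × 0.12 × 0.08 = 1843.68 kJ m⁻²
Total at Toad: 254.3454 + 393.12 + 1843.68 = 2491.1454 kJ m⁻²

2491.1 kJ m⁻²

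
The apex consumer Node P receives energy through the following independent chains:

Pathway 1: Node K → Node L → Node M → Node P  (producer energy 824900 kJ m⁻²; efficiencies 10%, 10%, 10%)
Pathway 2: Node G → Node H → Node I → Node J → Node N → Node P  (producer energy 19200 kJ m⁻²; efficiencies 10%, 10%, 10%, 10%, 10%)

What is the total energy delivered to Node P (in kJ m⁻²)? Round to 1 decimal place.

Pathway 1: 824900 × 0.1 × 0.1 × 0.1 = 824.9 kJ m⁻²
Pathway 2: 19200 × 0.1 × 0.1 × 0.1 × 0.1 × 0.1 = 0.192 kJ m⁻²
Total at Node P: 824.9 + 0.192 = 825.092 kJ m⁻²

825.1 kJ m⁻²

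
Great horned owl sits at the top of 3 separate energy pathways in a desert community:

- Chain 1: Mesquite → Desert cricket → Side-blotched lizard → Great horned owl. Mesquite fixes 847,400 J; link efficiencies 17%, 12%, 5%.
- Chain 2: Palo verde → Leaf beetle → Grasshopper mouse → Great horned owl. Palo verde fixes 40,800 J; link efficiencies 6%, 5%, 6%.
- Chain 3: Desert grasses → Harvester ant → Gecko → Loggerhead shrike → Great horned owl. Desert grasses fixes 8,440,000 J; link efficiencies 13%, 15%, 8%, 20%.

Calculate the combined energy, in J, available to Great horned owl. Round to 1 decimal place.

3505.0 J

Chain 1: 847400 × 0.17 × 0.12 × 0.05 = 864.348 J
Chain 2: 40800 × 0.06 × 0.05 × 0.06 = 7.344 J
Chain 3: 8440000 × 0.13 × 0.15 × 0.08 × 0.2 = 2633.28 J
Total at Great horned owl: 864.348 + 7.344 + 2633.28 = 3504.972 J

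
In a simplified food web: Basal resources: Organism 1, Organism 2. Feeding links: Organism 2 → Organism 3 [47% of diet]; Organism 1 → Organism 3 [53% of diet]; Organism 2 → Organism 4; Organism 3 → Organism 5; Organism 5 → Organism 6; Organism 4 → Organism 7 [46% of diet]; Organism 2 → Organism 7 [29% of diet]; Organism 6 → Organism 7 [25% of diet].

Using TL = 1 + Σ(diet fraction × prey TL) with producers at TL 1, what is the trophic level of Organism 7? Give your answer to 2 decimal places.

3.21

Organism 3: 1 + (0.47×1 + 0.53×1) = 2
Organism 4: 1 + 1 = 2
Organism 5: 1 + 2 = 3
Organism 6: 1 + 3 = 4
Organism 7: 1 + (0.46×2 + 0.29×1 + 0.25×4) = 3.21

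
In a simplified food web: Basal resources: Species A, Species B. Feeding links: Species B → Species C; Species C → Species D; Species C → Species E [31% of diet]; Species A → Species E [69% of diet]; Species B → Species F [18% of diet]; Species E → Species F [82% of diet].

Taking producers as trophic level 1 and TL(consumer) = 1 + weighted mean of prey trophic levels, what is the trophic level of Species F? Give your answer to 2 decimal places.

Species C: 1 + 1 = 2
Species D: 1 + 2 = 3
Species E: 1 + (0.31×2 + 0.69×1) = 2.31
Species F: 1 + (0.18×1 + 0.82×2.31) = 3.0742

3.07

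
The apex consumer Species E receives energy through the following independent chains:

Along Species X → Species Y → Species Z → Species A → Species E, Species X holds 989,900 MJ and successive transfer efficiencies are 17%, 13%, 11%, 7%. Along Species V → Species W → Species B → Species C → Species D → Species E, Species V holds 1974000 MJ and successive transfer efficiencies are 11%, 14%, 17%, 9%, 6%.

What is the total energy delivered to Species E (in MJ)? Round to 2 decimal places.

Via Species X: 989900 × 0.17 × 0.13 × 0.11 × 0.07 = 168.451283 MJ
Via Species V: 1974000 × 0.11 × 0.14 × 0.17 × 0.09 × 0.06 = 27.9068328 MJ
Total at Species E: 168.451283 + 27.9068328 = 196.3581158 MJ

196.36 MJ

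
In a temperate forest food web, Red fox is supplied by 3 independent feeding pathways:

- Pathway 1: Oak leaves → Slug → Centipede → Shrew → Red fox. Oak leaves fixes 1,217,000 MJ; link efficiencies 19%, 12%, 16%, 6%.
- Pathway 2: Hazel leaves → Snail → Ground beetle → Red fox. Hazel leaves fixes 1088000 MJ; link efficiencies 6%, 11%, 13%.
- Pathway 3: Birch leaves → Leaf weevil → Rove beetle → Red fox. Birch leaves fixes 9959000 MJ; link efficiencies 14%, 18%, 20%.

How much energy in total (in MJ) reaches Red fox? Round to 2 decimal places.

Pathway 1: 1217000 × 0.19 × 0.12 × 0.16 × 0.06 = 266.37696 MJ
Pathway 2: 1088000 × 0.06 × 0.11 × 0.13 = 933.504 MJ
Pathway 3: 9959000 × 0.14 × 0.18 × 0.2 = 50193.36 MJ
Total at Red fox: 266.37696 + 933.504 + 50193.36 = 51393.24096 MJ

51393.24 MJ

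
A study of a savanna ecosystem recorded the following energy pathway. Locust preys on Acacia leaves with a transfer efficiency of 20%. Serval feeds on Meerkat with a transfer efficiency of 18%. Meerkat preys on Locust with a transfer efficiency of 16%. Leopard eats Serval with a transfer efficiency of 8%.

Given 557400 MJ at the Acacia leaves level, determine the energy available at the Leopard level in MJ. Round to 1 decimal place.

Locust: 557400 × 0.2 = 111480 MJ
Meerkat: 111480 × 0.16 = 17836.8 MJ
Serval: 17836.8 × 0.18 = 3210.624 MJ
Leopard: 3210.624 × 0.08 = 256.84992 MJ

256.8 MJ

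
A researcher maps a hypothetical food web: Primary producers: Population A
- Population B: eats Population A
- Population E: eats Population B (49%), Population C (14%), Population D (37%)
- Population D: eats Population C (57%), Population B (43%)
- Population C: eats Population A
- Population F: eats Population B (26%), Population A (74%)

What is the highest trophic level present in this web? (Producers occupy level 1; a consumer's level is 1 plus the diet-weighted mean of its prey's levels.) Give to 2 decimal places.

Population B: 1 + 1 = 2
Population C: 1 + 1 = 2
Population D: 1 + (0.57×2 + 0.43×2) = 3
Population E: 1 + (0.49×2 + 0.14×2 + 0.37×3) = 3.37
Population F: 1 + (0.26×2 + 0.74×1) = 2.26

3.37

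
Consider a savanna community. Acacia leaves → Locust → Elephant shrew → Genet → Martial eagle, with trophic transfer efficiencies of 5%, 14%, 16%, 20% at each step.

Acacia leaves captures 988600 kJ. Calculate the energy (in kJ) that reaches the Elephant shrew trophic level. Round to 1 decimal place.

6920.2 kJ

Locust: 988600 × 0.05 = 49430 kJ
Elephant shrew: 49430 × 0.14 = 6920.2 kJ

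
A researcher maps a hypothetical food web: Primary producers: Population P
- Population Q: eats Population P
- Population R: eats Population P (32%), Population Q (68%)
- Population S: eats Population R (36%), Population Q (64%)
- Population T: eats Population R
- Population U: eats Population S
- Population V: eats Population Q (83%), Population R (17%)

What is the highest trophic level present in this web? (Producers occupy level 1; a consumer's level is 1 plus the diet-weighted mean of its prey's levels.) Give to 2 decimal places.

4.24

Population Q: 1 + 1 = 2
Population R: 1 + (0.32×1 + 0.68×2) = 2.68
Population S: 1 + (0.36×2.68 + 0.64×2) = 3.2448
Population T: 1 + 2.68 = 3.68
Population U: 1 + 3.2448 = 4.2448
Population V: 1 + (0.83×2 + 0.17×2.68) = 3.1156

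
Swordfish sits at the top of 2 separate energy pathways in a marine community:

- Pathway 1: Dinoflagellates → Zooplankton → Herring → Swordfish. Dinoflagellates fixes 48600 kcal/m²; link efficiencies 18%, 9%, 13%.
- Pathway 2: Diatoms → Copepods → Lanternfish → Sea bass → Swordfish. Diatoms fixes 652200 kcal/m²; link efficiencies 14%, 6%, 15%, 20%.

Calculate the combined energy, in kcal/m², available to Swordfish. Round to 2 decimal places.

266.71 kcal/m²

Pathway 1: 48600 × 0.18 × 0.09 × 0.13 = 102.3516 kcal/m²
Pathway 2: 652200 × 0.14 × 0.06 × 0.15 × 0.2 = 164.3544 kcal/m²
Total at Swordfish: 102.3516 + 164.3544 = 266.706 kcal/m²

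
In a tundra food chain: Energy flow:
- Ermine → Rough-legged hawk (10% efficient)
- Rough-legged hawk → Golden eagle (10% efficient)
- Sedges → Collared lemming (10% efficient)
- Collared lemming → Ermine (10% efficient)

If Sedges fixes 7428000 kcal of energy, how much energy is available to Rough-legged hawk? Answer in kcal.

Collared lemming: 7428000 × 0.1 = 742800 kcal
Ermine: 742800 × 0.1 = 74280 kcal
Rough-legged hawk: 74280 × 0.1 = 7428 kcal

7428 kcal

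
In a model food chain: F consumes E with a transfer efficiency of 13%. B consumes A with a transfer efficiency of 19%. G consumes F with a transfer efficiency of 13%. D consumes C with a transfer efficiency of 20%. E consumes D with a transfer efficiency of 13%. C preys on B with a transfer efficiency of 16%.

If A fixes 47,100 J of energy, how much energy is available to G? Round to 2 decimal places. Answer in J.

0.63 J

B: 47100 × 0.19 = 8949 J
C: 8949 × 0.16 = 1431.84 J
D: 1431.84 × 0.2 = 286.368 J
E: 286.368 × 0.13 = 37.22784 J
F: 37.22784 × 0.13 = 4.8396192 J
G: 4.8396192 × 0.13 = 0.629150496 J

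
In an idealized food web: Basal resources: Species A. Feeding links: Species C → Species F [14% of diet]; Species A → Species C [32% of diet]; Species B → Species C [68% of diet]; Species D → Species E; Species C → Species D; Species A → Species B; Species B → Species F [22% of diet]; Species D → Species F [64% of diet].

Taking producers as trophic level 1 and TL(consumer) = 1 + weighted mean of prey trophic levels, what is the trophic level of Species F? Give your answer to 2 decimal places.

Species B: 1 + 1 = 2
Species C: 1 + (0.68×2 + 0.32×1) = 2.68
Species D: 1 + 2.68 = 3.68
Species E: 1 + 3.68 = 4.68
Species F: 1 + (0.22×2 + 0.14×2.68 + 0.64×3.68) = 4.1704

4.17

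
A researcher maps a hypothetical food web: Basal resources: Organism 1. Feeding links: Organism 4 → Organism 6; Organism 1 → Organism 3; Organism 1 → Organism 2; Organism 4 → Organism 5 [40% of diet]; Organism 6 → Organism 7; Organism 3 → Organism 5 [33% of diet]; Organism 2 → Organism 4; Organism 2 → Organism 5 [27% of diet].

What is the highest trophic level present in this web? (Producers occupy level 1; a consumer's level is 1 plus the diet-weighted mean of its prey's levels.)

Organism 2: 1 + 1 = 2
Organism 3: 1 + 1 = 2
Organism 4: 1 + 2 = 3
Organism 5: 1 + (0.4×3 + 0.33×2 + 0.27×2) = 3.4
Organism 6: 1 + 3 = 4
Organism 7: 1 + 4 = 5

5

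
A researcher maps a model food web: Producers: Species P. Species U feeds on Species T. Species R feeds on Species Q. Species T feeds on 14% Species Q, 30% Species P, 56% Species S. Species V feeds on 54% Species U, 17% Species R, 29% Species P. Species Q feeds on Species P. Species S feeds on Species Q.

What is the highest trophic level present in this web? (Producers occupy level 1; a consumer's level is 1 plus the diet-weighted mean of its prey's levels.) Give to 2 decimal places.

4.26

Species Q: 1 + 1 = 2
Species R: 1 + 2 = 3
Species S: 1 + 2 = 3
Species T: 1 + (0.14×2 + 0.3×1 + 0.56×3) = 3.26
Species U: 1 + 3.26 = 4.26
Species V: 1 + (0.54×4.26 + 0.17×3 + 0.29×1) = 4.1004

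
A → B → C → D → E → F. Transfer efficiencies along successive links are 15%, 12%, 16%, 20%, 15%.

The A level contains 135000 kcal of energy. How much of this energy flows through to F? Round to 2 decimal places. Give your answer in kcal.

B: 135000 × 0.15 = 20250 kcal
C: 20250 × 0.12 = 2430 kcal
D: 2430 × 0.16 = 388.8 kcal
E: 388.8 × 0.2 = 77.76 kcal
F: 77.76 × 0.15 = 11.664 kcal

11.66 kcal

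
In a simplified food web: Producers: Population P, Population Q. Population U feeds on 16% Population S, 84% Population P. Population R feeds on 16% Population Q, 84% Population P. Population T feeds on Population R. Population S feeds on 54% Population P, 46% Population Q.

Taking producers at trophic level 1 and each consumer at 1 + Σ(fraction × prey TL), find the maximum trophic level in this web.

3

Population R: 1 + (0.16×1 + 0.84×1) = 2
Population S: 1 + (0.54×1 + 0.46×1) = 2
Population T: 1 + 2 = 3
Population U: 1 + (0.16×2 + 0.84×1) = 2.16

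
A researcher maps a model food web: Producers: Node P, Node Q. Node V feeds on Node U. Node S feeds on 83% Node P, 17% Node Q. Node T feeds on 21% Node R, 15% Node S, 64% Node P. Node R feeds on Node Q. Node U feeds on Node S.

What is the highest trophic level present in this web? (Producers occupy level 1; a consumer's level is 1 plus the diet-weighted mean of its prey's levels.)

4

Node R: 1 + 1 = 2
Node S: 1 + (0.83×1 + 0.17×1) = 2
Node T: 1 + (0.21×2 + 0.15×2 + 0.64×1) = 2.36
Node U: 1 + 2 = 3
Node V: 1 + 3 = 4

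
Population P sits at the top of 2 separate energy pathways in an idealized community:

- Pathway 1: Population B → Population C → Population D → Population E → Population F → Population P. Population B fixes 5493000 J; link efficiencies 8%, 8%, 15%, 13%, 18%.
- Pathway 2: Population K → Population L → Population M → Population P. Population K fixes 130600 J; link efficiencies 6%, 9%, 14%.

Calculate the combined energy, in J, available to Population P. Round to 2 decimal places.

Pathway 1: 5493000 × 0.08 × 0.08 × 0.15 × 0.13 × 0.18 = 123.394752 J
Pathway 2: 130600 × 0.06 × 0.09 × 0.14 = 98.7336 J
Total at Population P: 123.394752 + 98.7336 = 222.128352 J

222.13 J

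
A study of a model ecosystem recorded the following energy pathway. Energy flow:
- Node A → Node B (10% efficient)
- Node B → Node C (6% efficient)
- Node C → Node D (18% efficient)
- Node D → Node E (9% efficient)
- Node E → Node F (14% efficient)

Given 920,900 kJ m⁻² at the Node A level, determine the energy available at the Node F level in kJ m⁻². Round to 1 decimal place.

Node B: 920900 × 0.1 = 92090 kJ m⁻²
Node C: 92090 × 0.06 = 5525.4 kJ m⁻²
Node D: 5525.4 × 0.18 = 994.572 kJ m⁻²
Node E: 994.572 × 0.09 = 89.51148 kJ m⁻²
Node F: 89.51148 × 0.14 = 12.5316072 kJ m⁻²

12.5 kJ m⁻²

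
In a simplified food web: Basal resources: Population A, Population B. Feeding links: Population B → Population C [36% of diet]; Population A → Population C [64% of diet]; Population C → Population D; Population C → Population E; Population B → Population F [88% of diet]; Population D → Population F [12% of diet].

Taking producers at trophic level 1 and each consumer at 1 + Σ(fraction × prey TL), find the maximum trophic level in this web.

Population C: 1 + (0.36×1 + 0.64×1) = 2
Population D: 1 + 2 = 3
Population E: 1 + 2 = 3
Population F: 1 + (0.88×1 + 0.12×3) = 2.24

3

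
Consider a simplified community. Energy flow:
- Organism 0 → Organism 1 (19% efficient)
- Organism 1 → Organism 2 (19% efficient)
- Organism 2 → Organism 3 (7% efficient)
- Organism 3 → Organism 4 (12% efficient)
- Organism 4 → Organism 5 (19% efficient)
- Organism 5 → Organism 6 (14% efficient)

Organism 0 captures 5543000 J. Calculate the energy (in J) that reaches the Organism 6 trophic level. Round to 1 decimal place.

Organism 1: 5543000 × 0.19 = 1053170 J
Organism 2: 1053170 × 0.19 = 200102.3 J
Organism 3: 200102.3 × 0.07 = 14007.161 J
Organism 4: 14007.161 × 0.12 = 1680.85932 J
Organism 5: 1680.85932 × 0.19 = 319.3632708 J
Organism 6: 319.3632708 × 0.14 = 44.710857912 J

44.7 J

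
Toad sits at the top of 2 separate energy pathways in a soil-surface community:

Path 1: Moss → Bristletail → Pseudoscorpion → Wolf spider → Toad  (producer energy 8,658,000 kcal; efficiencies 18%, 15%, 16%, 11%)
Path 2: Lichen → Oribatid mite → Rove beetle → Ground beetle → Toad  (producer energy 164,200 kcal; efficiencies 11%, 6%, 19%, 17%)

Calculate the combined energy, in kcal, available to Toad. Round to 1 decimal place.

Path 1: 8658000 × 0.18 × 0.15 × 0.16 × 0.11 = 4114.2816 kcal
Path 2: 164200 × 0.11 × 0.06 × 0.19 × 0.17 = 35.004156 kcal
Total at Toad: 4114.2816 + 35.004156 = 4149.285756 kcal

4149.3 kcal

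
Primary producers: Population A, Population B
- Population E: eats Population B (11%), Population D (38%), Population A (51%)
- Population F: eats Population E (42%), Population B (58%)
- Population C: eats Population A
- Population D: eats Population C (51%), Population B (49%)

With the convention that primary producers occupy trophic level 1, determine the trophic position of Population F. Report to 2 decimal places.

2.66

Population C: 1 + 1 = 2
Population D: 1 + (0.51×2 + 0.49×1) = 2.51
Population E: 1 + (0.11×1 + 0.38×2.51 + 0.51×1) = 2.5738
Population F: 1 + (0.42×2.5738 + 0.58×1) = 2.660996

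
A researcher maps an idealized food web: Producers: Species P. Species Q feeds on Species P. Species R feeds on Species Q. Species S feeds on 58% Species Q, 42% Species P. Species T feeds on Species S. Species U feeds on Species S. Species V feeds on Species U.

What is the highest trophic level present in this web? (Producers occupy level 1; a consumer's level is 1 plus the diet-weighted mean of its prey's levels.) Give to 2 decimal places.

4.58

Species Q: 1 + 1 = 2
Species R: 1 + 2 = 3
Species S: 1 + (0.58×2 + 0.42×1) = 2.58
Species T: 1 + 2.58 = 3.58
Species U: 1 + 2.58 = 3.58
Species V: 1 + 3.58 = 4.58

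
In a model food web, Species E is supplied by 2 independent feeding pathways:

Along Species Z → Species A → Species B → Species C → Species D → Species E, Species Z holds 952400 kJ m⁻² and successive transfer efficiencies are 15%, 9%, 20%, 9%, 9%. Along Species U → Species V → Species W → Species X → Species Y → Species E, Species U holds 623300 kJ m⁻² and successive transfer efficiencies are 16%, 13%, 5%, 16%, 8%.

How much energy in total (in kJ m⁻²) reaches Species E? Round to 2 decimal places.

Via Species Z: 952400 × 0.15 × 0.09 × 0.2 × 0.09 × 0.09 = 20.828988 kJ m⁻²
Via Species U: 623300 × 0.16 × 0.13 × 0.05 × 0.16 × 0.08 = 8.2973696 kJ m⁻²
Total at Species E: 20.828988 + 8.2973696 = 29.1263576 kJ m⁻²

29.13 kJ m⁻²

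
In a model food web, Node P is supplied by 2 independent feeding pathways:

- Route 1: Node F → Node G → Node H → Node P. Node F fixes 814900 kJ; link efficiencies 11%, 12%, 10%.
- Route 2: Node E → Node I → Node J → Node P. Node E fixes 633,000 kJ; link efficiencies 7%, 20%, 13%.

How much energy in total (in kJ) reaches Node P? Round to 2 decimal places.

2227.73 kJ

Route 1: 814900 × 0.11 × 0.12 × 0.1 = 1075.668 kJ
Route 2: 633000 × 0.07 × 0.2 × 0.13 = 1152.06 kJ
Total at Node P: 1075.668 + 1152.06 = 2227.728 kJ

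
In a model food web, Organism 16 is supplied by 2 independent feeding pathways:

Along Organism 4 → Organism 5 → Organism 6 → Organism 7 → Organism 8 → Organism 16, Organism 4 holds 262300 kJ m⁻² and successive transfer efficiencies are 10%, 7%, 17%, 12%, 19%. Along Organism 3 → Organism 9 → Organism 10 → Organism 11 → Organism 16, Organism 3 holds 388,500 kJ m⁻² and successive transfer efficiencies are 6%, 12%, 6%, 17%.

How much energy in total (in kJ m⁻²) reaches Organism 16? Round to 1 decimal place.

Via Organism 4: 262300 × 0.1 × 0.07 × 0.17 × 0.12 × 0.19 = 7.1167236 kJ m⁻²
Via Organism 3: 388500 × 0.06 × 0.12 × 0.06 × 0.17 = 28.53144 kJ m⁻²
Total at Organism 16: 7.1167236 + 28.53144 = 35.6481636 kJ m⁻²

35.6 kJ m⁻²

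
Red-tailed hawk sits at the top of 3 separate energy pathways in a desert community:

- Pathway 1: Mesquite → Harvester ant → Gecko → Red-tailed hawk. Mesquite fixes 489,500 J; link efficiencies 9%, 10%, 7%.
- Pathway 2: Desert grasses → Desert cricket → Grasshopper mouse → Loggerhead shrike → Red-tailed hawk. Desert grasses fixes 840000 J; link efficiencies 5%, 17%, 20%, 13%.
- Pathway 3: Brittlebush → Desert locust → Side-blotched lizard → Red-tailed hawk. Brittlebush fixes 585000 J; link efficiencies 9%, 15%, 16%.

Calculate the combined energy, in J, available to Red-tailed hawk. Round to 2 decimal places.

1757.63 J

Pathway 1: 489500 × 0.09 × 0.1 × 0.07 = 308.385 J
Pathway 2: 840000 × 0.05 × 0.17 × 0.2 × 0.13 = 185.64 J
Pathway 3: 585000 × 0.09 × 0.15 × 0.16 = 1263.6 J
Total at Red-tailed hawk: 308.385 + 185.64 + 1263.6 = 1757.625 J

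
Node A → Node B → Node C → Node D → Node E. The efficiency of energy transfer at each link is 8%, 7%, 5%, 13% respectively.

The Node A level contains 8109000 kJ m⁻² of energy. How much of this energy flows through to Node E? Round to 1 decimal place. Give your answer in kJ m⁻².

Node B: 8109000 × 0.08 = 648720 kJ m⁻²
Node C: 648720 × 0.07 = 45410.4 kJ m⁻²
Node D: 45410.4 × 0.05 = 2270.52 kJ m⁻²
Node E: 2270.52 × 0.13 = 295.1676 kJ m⁻²

295.2 kJ m⁻²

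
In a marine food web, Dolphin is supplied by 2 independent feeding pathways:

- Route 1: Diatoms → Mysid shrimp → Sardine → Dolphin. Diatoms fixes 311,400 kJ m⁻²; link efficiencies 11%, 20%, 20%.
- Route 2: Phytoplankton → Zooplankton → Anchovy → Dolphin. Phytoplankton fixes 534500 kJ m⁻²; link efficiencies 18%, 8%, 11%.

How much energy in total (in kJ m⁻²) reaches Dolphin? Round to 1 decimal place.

2216.8 kJ m⁻²

Route 1: 311400 × 0.11 × 0.2 × 0.2 = 1370.16 kJ m⁻²
Route 2: 534500 × 0.18 × 0.08 × 0.11 = 846.648 kJ m⁻²
Total at Dolphin: 1370.16 + 846.648 = 2216.808 kJ m⁻²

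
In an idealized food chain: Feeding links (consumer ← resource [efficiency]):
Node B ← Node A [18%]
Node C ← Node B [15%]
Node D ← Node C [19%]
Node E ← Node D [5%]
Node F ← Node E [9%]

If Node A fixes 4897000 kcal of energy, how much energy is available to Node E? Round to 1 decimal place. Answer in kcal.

1256.1 kcal

Node B: 4897000 × 0.18 = 881460 kcal
Node C: 881460 × 0.15 = 132219 kcal
Node D: 132219 × 0.19 = 25121.61 kcal
Node E: 25121.61 × 0.05 = 1256.0805 kcal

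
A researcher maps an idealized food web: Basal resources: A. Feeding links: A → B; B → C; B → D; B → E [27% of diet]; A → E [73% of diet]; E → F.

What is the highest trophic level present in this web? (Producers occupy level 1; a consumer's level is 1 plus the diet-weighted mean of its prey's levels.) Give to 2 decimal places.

B: 1 + 1 = 2
C: 1 + 2 = 3
D: 1 + 2 = 3
E: 1 + (0.27×2 + 0.73×1) = 2.27
F: 1 + 2.27 = 3.27

3.27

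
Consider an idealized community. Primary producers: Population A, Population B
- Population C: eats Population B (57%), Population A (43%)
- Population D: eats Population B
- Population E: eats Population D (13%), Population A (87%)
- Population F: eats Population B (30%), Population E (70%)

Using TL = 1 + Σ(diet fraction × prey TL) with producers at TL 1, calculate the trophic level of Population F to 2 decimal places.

Population C: 1 + (0.57×1 + 0.43×1) = 2
Population D: 1 + 1 = 2
Population E: 1 + (0.13×2 + 0.87×1) = 2.13
Population F: 1 + (0.3×1 + 0.7×2.13) = 2.791

2.79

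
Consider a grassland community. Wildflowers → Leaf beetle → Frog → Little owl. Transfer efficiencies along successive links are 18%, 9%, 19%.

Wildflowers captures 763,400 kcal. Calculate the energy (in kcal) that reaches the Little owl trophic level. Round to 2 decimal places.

2349.75 kcal

Leaf beetle: 763400 × 0.18 = 137412 kcal
Frog: 137412 × 0.09 = 12367.08 kcal
Little owl: 12367.08 × 0.19 = 2349.7452 kcal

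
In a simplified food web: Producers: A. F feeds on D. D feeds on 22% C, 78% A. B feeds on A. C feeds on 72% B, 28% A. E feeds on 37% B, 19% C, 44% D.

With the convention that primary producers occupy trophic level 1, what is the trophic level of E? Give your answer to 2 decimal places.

3.30

B: 1 + 1 = 2
C: 1 + (0.72×2 + 0.28×1) = 2.72
D: 1 + (0.22×2.72 + 0.78×1) = 2.3784
E: 1 + (0.37×2 + 0.19×2.72 + 0.44×2.3784) = 3.303296
F: 1 + 2.3784 = 3.3784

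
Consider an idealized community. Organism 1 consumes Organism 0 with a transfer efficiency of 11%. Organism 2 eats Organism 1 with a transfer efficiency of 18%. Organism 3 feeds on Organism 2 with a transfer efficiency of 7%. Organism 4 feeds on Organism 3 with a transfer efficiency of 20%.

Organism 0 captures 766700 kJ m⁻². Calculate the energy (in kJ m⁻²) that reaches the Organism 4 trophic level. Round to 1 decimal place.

212.5 kJ m⁻²

Organism 1: 766700 × 0.11 = 84337 kJ m⁻²
Organism 2: 84337 × 0.18 = 15180.66 kJ m⁻²
Organism 3: 15180.66 × 0.07 = 1062.6462 kJ m⁻²
Organism 4: 1062.6462 × 0.2 = 212.52924 kJ m⁻²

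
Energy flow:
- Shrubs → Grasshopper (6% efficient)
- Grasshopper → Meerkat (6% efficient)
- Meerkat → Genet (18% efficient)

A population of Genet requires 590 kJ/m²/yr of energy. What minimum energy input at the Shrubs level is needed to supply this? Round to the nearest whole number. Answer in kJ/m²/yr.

Cumulative transfer efficiency: 0.06 × 0.06 × 0.18 = 0.000648
Shrubs energy = 590 / 0.000648 = 910494 kJ/m²/yr

910494 kJ/m²/yr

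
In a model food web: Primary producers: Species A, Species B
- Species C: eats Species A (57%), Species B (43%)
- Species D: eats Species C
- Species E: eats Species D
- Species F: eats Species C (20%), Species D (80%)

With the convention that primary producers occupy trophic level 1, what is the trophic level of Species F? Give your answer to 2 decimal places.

3.80

Species C: 1 + (0.57×1 + 0.43×1) = 2
Species D: 1 + 2 = 3
Species E: 1 + 3 = 4
Species F: 1 + (0.2×2 + 0.8×3) = 3.8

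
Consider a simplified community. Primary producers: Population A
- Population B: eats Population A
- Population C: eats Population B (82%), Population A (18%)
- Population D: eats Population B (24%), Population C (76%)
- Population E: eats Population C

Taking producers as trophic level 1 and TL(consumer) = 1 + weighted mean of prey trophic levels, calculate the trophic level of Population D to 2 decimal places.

3.62

Population B: 1 + 1 = 2
Population C: 1 + (0.82×2 + 0.18×1) = 2.82
Population D: 1 + (0.24×2 + 0.76×2.82) = 3.6232
Population E: 1 + 2.82 = 3.82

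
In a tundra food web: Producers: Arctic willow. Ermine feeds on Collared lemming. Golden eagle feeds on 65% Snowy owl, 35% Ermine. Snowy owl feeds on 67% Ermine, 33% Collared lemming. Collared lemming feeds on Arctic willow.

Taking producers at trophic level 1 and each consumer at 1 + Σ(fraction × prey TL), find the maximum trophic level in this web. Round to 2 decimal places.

4.44

Collared lemming: 1 + 1 = 2
Ermine: 1 + 2 = 3
Snowy owl: 1 + (0.67×3 + 0.33×2) = 3.67
Golden eagle: 1 + (0.65×3.67 + 0.35×3) = 4.4355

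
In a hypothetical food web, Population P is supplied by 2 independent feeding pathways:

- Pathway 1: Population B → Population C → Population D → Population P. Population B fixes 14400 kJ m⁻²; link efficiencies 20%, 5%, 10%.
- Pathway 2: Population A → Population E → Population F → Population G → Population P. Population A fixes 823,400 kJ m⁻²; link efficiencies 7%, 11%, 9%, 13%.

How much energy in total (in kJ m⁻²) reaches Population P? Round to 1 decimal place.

88.6 kJ m⁻²

Pathway 1: 14400 × 0.2 × 0.05 × 0.1 = 14.4 kJ m⁻²
Pathway 2: 823400 × 0.07 × 0.11 × 0.09 × 0.13 = 74.180106 kJ m⁻²
Total at Population P: 14.4 + 74.180106 = 88.580106 kJ m⁻²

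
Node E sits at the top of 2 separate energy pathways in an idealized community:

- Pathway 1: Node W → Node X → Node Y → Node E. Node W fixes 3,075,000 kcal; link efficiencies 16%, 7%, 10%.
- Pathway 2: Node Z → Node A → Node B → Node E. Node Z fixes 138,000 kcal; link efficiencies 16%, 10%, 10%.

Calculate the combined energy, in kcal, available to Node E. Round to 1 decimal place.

Pathway 1: 3075000 × 0.16 × 0.07 × 0.1 = 3444 kcal
Pathway 2: 138000 × 0.16 × 0.1 × 0.1 = 220.8 kcal
Total at Node E: 3444 + 220.8 = 3664.8 kcal

3664.8 kcal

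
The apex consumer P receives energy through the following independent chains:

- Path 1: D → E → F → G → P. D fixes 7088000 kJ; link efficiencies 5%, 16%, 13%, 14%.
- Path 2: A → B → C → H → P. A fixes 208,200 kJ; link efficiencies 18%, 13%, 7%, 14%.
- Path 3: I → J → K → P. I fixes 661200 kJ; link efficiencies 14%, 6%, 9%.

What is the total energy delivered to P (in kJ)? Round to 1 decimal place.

Path 1: 7088000 × 0.05 × 0.16 × 0.13 × 0.14 = 1032.0128 kJ
Path 2: 208200 × 0.18 × 0.13 × 0.07 × 0.14 = 47.744424 kJ
Path 3: 661200 × 0.14 × 0.06 × 0.09 = 499.8672 kJ
Total at P: 1032.0128 + 47.744424 + 499.8672 = 1579.624424 kJ

1579.6 kJ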